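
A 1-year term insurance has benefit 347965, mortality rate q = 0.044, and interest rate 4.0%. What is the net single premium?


NSP = benefit * q * v
v = 1/(1+i) = 0.961538
NSP = 347965 * 0.044 * 0.961538
= 14721.5962


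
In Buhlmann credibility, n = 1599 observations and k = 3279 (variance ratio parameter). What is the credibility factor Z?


Z = n / (n + k)
= 1599 / (1599 + 3279)
= 1599 / 4878
= 0.3278


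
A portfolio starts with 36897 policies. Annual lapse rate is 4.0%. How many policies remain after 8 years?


remaining = initial * (1 - lapse)^years
= 36897 * (1 - 0.04)^8
= 36897 * 0.72139
= 26617.1113


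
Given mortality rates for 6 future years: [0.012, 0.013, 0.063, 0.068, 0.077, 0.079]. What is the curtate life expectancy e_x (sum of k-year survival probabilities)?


e_x = sum_{k=1}^{n} k_p_x
k_p_x values:
  1_p_x = 0.988
  2_p_x = 0.975156
  3_p_x = 0.913721
  4_p_x = 0.851588
  5_p_x = 0.786016
  6_p_x = 0.723921
e_x = 5.2384


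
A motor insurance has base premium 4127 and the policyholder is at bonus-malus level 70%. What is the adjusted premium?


adjusted = base * BM_level / 100
= 4127 * 70 / 100
= 4127 * 0.7
= 2888.9


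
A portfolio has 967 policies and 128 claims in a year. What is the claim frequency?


frequency = claims / policies
= 128 / 967
= 0.1324


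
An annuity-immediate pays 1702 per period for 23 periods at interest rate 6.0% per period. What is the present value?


PV = PMT * (1 - (1+i)^(-n)) / i
= 1702 * (1 - (1+0.06)^(-23)) / 0.06
= 1702 * (1 - 0.261797) / 0.06
= 1702 * 12.303379
= 20940.351


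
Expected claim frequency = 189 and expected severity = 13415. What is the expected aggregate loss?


E[S] = E[N] * E[X]
= 189 * 13415
= 2.5354e+06


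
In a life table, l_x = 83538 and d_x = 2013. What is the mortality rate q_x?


q_x = d_x / l_x
= 2013 / 83538
= 0.0241


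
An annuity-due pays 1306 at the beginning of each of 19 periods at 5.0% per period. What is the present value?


PV_due = PMT * (1-(1+i)^(-n))/i * (1+i)
PV_immediate = 15783.429
PV_due = 15783.429 * 1.05
= 16572.6005


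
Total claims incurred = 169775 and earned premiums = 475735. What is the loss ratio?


Loss ratio = claims / premiums
= 169775 / 475735
= 0.3569


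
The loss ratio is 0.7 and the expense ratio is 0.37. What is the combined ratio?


Combined ratio = loss ratio + expense ratio
= 0.7 + 0.37
= 1.07


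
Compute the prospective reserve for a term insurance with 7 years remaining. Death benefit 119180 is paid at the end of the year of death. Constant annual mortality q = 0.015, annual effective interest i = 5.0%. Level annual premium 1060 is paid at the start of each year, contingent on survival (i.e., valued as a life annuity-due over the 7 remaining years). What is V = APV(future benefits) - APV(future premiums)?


v = 1/(1+i) = 0.952381
APV(future benefits) per unit = sum_{k=0}^{6} k_p_x * q * v^(k+1) = 0.08323
APV(future benefits) = 119180 * 0.08323 = 9919.3956
Life annuity-due factor ä_{x:7} = sum_{k=0}^{6} k_p_x * v^k = 5.826126
APV(future premiums) = 1060 * 5.826126 = 6175.6935
V = 9919.3956 - 6175.6935
= 3743.7021


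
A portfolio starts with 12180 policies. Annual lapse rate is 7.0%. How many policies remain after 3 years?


remaining = initial * (1 - lapse)^years
= 12180 * (1 - 0.07)^3
= 12180 * 0.804357
= 9797.0683


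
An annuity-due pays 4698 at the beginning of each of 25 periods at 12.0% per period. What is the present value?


PV_due = PMT * (1-(1+i)^(-n))/i * (1+i)
PV_immediate = 36847.0675
PV_due = 36847.0675 * 1.12
= 41268.7157


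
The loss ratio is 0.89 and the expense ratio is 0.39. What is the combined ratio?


Combined ratio = loss ratio + expense ratio
= 0.89 + 0.39
= 1.28


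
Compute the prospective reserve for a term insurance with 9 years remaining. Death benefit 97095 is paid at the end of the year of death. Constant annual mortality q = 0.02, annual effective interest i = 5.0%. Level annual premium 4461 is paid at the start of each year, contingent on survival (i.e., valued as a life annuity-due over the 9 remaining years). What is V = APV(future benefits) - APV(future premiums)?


v = 1/(1+i) = 0.952381
APV(future benefits) per unit = sum_{k=0}^{8} k_p_x * q * v^(k+1) = 0.13216
APV(future benefits) = 97095 * 0.13216 = 12832.0408
Life annuity-due factor ä_{x:9} = sum_{k=0}^{8} k_p_x * v^k = 6.938381
APV(future premiums) = 4461 * 6.938381 = 30952.1193
V = 12832.0408 - 30952.1193
= -18120.0786


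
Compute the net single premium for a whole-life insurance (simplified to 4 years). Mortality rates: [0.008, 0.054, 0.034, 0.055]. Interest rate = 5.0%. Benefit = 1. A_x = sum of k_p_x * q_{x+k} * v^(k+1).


v = 0.952381
Year 0: k_p_x=1.0, q=0.008, term=0.007619
Year 1: k_p_x=0.992, q=0.054, term=0.048588
Year 2: k_p_x=0.938432, q=0.034, term=0.027562
Year 3: k_p_x=0.906525, q=0.055, term=0.041019
A_x = 0.1248


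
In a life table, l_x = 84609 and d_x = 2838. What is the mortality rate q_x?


q_x = d_x / l_x
= 2838 / 84609
= 0.0335


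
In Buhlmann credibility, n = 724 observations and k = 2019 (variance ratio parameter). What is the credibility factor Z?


Z = n / (n + k)
= 724 / (724 + 2019)
= 724 / 2743
= 0.2639


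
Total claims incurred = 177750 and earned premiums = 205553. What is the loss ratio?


Loss ratio = claims / premiums
= 177750 / 205553
= 0.8647


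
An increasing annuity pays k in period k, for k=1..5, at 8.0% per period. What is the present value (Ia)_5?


(Ia)_n = sum_{k=1}^{n} k * v^k, v = 1/(1+i)
v = 0.925926
Sum computed term by term:
(Ia)_5 = 11.3651


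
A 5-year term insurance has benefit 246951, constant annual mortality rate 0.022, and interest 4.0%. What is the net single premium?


NSP = benefit * sum_{k=0}^{n-1} k_p_x * q * v^(k+1)
With constant q=0.022, v=0.961538
Sum = 0.093888
NSP = 246951 * 0.093888
= 23185.7227


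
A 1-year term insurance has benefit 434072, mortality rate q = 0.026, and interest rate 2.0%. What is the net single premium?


NSP = benefit * q * v
v = 1/(1+i) = 0.980392
NSP = 434072 * 0.026 * 0.980392
= 11064.5804


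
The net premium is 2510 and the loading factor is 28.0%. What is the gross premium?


Gross = net * (1 + loading)
= 2510 * (1 + 0.28)
= 2510 * 1.28
= 3212.8


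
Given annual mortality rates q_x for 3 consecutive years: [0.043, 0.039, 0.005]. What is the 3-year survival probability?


p_k = 1 - q_k for each year
Survival = product of (1 - q_k)
= 0.957 * 0.961 * 0.995
= 0.9151


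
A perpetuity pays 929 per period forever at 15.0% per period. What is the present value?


PV = PMT / i
= 929 / 0.15
= 6193.3333


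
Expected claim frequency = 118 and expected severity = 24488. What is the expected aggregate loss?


E[S] = E[N] * E[X]
= 118 * 24488
= 2.8896e+06


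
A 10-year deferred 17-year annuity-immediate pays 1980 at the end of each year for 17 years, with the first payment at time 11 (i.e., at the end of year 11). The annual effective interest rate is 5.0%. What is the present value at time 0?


PV at time 10 of the 17-year annuity-immediate:
a_n = 1980 * (1-(1+0.05)^(-17))/0.05 = 22322.6512
Discount back 10 years to time 0:
PV = 22322.6512 * (1+0.05)^(-10)
= 22322.6512 * 0.613913
= 13704.1714


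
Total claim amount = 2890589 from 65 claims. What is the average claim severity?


severity = total / number
= 2890589 / 65
= 44470.6


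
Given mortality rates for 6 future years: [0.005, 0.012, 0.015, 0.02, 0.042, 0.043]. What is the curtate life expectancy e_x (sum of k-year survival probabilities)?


e_x = sum_{k=1}^{n} k_p_x
k_p_x values:
  1_p_x = 0.995
  2_p_x = 0.98306
  3_p_x = 0.968314
  4_p_x = 0.948948
  5_p_x = 0.909092
  6_p_x = 0.870001
e_x = 5.6744


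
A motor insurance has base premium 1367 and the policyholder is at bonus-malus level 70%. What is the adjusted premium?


adjusted = base * BM_level / 100
= 1367 * 70 / 100
= 1367 * 0.7
= 956.9


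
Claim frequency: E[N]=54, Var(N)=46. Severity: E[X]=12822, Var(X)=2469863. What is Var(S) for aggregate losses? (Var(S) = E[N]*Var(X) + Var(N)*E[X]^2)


Var(S) = E[N]*Var(X) + Var(N)*E[X]^2
= 54*2469863 + 46*12822^2
= 133372602 + 7562569464
= 7.6959e+09


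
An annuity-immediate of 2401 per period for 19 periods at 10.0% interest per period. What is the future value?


FV = PMT * ((1+i)^n - 1) / i
= 2401 * ((1.1)^19 - 1) / 0.1
= 2401 * (6.115909 - 1) / 0.1
= 122832.9762


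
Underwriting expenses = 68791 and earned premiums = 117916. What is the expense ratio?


Expense ratio = expenses / premiums
= 68791 / 117916
= 0.5834


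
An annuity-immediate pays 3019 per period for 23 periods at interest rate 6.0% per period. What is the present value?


PV = PMT * (1 - (1+i)^(-n)) / i
= 3019 * (1 - (1+0.06)^(-23)) / 0.06
= 3019 * (1 - 0.261797) / 0.06
= 3019 * 12.303379
= 37143.9011


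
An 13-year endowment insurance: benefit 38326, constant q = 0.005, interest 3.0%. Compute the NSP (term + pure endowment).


Term component = 1982.0383
Pure endowment = 13_p_x * v^13 * benefit = 0.936915 * 0.680951 * 38326 = 24451.7318
NSP = 26433.7701


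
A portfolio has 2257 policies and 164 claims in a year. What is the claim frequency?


frequency = claims / policies
= 164 / 2257
= 0.0727


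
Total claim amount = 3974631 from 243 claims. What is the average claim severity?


severity = total / number
= 3974631 / 243
= 16356.5062


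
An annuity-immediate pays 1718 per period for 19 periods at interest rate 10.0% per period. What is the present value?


PV = PMT * (1 - (1+i)^(-n)) / i
= 1718 * (1 - (1+0.1)^(-19)) / 0.1
= 1718 * (1 - 0.163508) / 0.1
= 1718 * 8.36492
= 14370.9327


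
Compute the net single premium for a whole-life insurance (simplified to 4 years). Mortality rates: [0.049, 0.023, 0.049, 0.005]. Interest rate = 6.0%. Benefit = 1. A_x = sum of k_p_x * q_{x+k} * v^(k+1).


v = 0.943396
Year 0: k_p_x=1.0, q=0.049, term=0.046226
Year 1: k_p_x=0.951, q=0.023, term=0.019467
Year 2: k_p_x=0.929127, q=0.049, term=0.038226
Year 3: k_p_x=0.8836, q=0.005, term=0.003499
A_x = 0.1074


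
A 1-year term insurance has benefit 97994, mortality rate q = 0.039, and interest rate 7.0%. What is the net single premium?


NSP = benefit * q * v
v = 1/(1+i) = 0.934579
NSP = 97994 * 0.039 * 0.934579
= 3571.7439


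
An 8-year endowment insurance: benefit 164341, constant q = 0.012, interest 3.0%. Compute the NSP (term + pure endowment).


Term component = 13300.6528
Pure endowment = 8_p_x * v^8 * benefit = 0.907937 * 0.789409 * 164341 = 117788.7151
NSP = 131089.3679


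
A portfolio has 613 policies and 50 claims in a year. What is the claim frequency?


frequency = claims / policies
= 50 / 613
= 0.0816


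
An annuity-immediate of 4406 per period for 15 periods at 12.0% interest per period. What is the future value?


FV = PMT * ((1+i)^n - 1) / i
= 4406 * ((1.12)^15 - 1) / 0.12
= 4406 * (5.473566 - 1) / 0.12
= 164254.4228


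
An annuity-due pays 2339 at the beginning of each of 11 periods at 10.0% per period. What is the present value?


PV_due = PMT * (1-(1+i)^(-n))/i * (1+i)
PV_immediate = 15191.9477
PV_due = 15191.9477 * 1.1
= 16711.1425


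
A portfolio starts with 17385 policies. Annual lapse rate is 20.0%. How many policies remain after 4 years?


remaining = initial * (1 - lapse)^years
= 17385 * (1 - 0.2)^4
= 17385 * 0.4096
= 7120.896


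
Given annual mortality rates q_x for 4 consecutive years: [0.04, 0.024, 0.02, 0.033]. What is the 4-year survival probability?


p_k = 1 - q_k for each year
Survival = product of (1 - q_k)
= 0.96 * 0.976 * 0.98 * 0.967
= 0.8879


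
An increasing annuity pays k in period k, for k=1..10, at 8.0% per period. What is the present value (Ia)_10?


(Ia)_n = sum_{k=1}^{n} k * v^k, v = 1/(1+i)
v = 0.925926
Sum computed term by term:
(Ia)_10 = 32.6869


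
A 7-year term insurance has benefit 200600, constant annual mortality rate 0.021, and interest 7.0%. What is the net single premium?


NSP = benefit * sum_{k=0}^{n-1} k_p_x * q * v^(k+1)
With constant q=0.021, v=0.934579
Sum = 0.106898
NSP = 200600 * 0.106898
= 21443.7475


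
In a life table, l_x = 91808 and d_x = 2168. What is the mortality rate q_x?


q_x = d_x / l_x
= 2168 / 91808
= 0.0236


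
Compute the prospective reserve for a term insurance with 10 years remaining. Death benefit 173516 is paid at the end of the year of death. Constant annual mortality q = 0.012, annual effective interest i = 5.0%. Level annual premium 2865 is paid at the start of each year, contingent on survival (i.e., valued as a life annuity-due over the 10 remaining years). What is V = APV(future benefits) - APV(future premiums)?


v = 1/(1+i) = 0.952381
APV(future benefits) per unit = sum_{k=0}^{9} k_p_x * q * v^(k+1) = 0.088239
APV(future benefits) = 173516 * 0.088239 = 15310.9235
Life annuity-due factor ä_{x:10} = sum_{k=0}^{9} k_p_x * v^k = 7.720935
APV(future premiums) = 2865 * 7.720935 = 22120.4796
V = 15310.9235 - 22120.4796
= -6809.5561


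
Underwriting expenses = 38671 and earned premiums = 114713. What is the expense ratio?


Expense ratio = expenses / premiums
= 38671 / 114713
= 0.3371


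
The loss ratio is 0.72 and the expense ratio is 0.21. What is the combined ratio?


Combined ratio = loss ratio + expense ratio
= 0.72 + 0.21
= 0.93


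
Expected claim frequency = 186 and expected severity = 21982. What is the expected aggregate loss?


E[S] = E[N] * E[X]
= 186 * 21982
= 4.0887e+06


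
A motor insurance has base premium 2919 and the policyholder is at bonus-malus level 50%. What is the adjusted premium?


adjusted = base * BM_level / 100
= 2919 * 50 / 100
= 2919 * 0.5
= 1459.5


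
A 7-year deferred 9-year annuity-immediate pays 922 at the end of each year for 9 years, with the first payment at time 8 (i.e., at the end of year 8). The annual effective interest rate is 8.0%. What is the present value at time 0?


PV at time 7 of the 9-year annuity-immediate:
a_n = 922 * (1-(1+0.08)^(-9))/0.08 = 5759.6307
Discount back 7 years to time 0:
PV = 5759.6307 * (1+0.08)^(-7)
= 5759.6307 * 0.58349
= 3360.6892


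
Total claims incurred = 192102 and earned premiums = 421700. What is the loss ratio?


Loss ratio = claims / premiums
= 192102 / 421700
= 0.4555


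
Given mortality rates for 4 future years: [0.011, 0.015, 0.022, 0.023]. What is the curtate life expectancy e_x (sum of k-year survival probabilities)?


e_x = sum_{k=1}^{n} k_p_x
k_p_x values:
  1_p_x = 0.989
  2_p_x = 0.974165
  3_p_x = 0.952733
  4_p_x = 0.930821
e_x = 3.8467


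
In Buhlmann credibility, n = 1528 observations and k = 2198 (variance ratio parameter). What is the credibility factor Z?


Z = n / (n + k)
= 1528 / (1528 + 2198)
= 1528 / 3726
= 0.4101


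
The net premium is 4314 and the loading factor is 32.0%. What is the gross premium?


Gross = net * (1 + loading)
= 4314 * (1 + 0.32)
= 4314 * 1.32
= 5694.48


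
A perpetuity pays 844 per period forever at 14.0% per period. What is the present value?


PV = PMT / i
= 844 / 0.14
= 6028.5714


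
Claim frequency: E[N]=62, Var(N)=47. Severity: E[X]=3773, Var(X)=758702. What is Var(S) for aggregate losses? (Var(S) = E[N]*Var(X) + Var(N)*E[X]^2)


Var(S) = E[N]*Var(X) + Var(N)*E[X]^2
= 62*758702 + 47*3773^2
= 47039524 + 669069863
= 7.1611e+08


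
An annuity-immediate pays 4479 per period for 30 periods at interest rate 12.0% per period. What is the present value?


PV = PMT * (1 - (1+i)^(-n)) / i
= 4479 * (1 - (1+0.12)^(-30)) / 0.12
= 4479 * (1 - 0.033378) / 0.12
= 4479 * 8.055184
= 36079.169


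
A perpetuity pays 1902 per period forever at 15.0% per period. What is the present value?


PV = PMT / i
= 1902 / 0.15
= 12680.0


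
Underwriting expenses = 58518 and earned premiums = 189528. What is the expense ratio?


Expense ratio = expenses / premiums
= 58518 / 189528
= 0.3088


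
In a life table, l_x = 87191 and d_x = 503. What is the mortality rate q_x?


q_x = d_x / l_x
= 503 / 87191
= 0.0058


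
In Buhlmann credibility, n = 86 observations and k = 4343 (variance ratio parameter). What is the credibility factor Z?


Z = n / (n + k)
= 86 / (86 + 4343)
= 86 / 4429
= 0.0194


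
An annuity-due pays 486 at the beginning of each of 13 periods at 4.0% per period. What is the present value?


PV_due = PMT * (1-(1+i)^(-n))/i * (1+i)
PV_immediate = 4853.0249
PV_due = 4853.0249 * 1.04
= 5047.1458


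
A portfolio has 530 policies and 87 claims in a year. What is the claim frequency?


frequency = claims / policies
= 87 / 530
= 0.1642


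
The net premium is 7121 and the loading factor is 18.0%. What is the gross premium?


Gross = net * (1 + loading)
= 7121 * (1 + 0.18)
= 7121 * 1.18
= 8402.78


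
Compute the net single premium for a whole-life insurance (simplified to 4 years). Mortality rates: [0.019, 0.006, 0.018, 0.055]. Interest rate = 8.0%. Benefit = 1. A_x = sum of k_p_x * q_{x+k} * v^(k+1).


v = 0.925926
Year 0: k_p_x=1.0, q=0.019, term=0.017593
Year 1: k_p_x=0.981, q=0.006, term=0.005046
Year 2: k_p_x=0.975114, q=0.018, term=0.013933
Year 3: k_p_x=0.957562, q=0.055, term=0.038711
A_x = 0.0753


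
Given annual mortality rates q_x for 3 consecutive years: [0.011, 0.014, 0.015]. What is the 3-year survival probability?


p_k = 1 - q_k for each year
Survival = product of (1 - q_k)
= 0.989 * 0.986 * 0.985
= 0.9605


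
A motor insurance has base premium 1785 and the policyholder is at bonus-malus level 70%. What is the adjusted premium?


adjusted = base * BM_level / 100
= 1785 * 70 / 100
= 1785 * 0.7
= 1249.5


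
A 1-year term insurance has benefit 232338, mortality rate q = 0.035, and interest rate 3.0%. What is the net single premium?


NSP = benefit * q * v
v = 1/(1+i) = 0.970874
NSP = 232338 * 0.035 * 0.970874
= 7894.9806


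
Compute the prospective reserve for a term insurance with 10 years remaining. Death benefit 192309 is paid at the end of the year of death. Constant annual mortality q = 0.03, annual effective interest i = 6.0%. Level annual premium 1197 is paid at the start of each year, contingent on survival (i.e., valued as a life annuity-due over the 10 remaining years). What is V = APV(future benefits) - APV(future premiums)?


v = 1/(1+i) = 0.943396
APV(future benefits) per unit = sum_{k=0}^{9} k_p_x * q * v^(k+1) = 0.196075
APV(future benefits) = 192309 * 0.196075 = 37707.0653
Life annuity-due factor ä_{x:10} = sum_{k=0}^{9} k_p_x * v^k = 6.927998
APV(future premiums) = 1197 * 6.927998 = 8292.8132
V = 37707.0653 - 8292.8132
= 29414.2521


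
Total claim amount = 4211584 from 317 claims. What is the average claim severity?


severity = total / number
= 4211584 / 317
= 13285.7539


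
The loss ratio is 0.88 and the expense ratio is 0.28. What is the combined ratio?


Combined ratio = loss ratio + expense ratio
= 0.88 + 0.28
= 1.16


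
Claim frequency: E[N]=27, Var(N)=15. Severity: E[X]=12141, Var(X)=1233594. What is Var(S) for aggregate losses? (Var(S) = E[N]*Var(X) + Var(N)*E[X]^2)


Var(S) = E[N]*Var(X) + Var(N)*E[X]^2
= 27*1233594 + 15*12141^2
= 33307038 + 2211058215
= 2.2444e+09


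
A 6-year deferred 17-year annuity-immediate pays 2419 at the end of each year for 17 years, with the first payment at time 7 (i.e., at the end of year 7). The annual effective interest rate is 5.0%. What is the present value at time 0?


PV at time 6 of the 17-year annuity-immediate:
a_n = 2419 * (1-(1+0.05)^(-17))/0.05 = 27271.9663
Discount back 6 years to time 0:
PV = 27271.9663 * (1+0.05)^(-6)
= 27271.9663 * 0.746215
= 20350.7611


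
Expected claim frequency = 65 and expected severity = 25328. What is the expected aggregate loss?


E[S] = E[N] * E[X]
= 65 * 25328
= 1.6463e+06


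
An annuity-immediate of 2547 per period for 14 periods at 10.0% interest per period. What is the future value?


FV = PMT * ((1+i)^n - 1) / i
= 2547 * ((1.1)^14 - 1) / 0.1
= 2547 * (3.797498 - 1) / 0.1
= 71252.2826


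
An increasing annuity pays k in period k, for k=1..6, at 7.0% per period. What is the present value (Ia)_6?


(Ia)_n = sum_{k=1}^{n} k * v^k, v = 1/(1+i)
v = 0.934579
Sum computed term by term:
(Ia)_6 = 15.7449


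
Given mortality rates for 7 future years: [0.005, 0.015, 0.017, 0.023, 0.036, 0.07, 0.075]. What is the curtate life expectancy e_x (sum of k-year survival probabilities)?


e_x = sum_{k=1}^{n} k_p_x
k_p_x values:
  1_p_x = 0.995
  2_p_x = 0.980075
  3_p_x = 0.963414
  4_p_x = 0.941255
  5_p_x = 0.90737
  6_p_x = 0.843854
  7_p_x = 0.780565
e_x = 6.4115


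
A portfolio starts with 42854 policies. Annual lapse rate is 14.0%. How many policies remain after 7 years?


remaining = initial * (1 - lapse)^years
= 42854 * (1 - 0.14)^7
= 42854 * 0.347928
= 14910.0989


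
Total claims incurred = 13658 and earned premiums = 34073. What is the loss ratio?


Loss ratio = claims / premiums
= 13658 / 34073
= 0.4008


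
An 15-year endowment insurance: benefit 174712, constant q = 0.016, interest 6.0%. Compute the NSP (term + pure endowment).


Term component = 24732.0126
Pure endowment = 15_p_x * v^15 * benefit = 0.785103 * 0.417265 * 174712 = 57234.9401
NSP = 81966.9527


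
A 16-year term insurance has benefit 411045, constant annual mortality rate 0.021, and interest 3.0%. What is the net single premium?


NSP = benefit * sum_{k=0}^{n-1} k_p_x * q * v^(k+1)
With constant q=0.021, v=0.970874
Sum = 0.229049
NSP = 411045 * 0.229049
= 94149.3231


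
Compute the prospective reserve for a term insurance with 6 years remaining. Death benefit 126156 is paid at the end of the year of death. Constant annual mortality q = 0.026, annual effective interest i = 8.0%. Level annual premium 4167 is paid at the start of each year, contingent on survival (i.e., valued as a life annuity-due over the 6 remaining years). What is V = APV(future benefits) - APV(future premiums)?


v = 1/(1+i) = 0.925926
APV(future benefits) per unit = sum_{k=0}^{5} k_p_x * q * v^(k+1) = 0.113312
APV(future benefits) = 126156 * 0.113312 = 14294.984
Life annuity-due factor ä_{x:6} = sum_{k=0}^{5} k_p_x * v^k = 4.706805
APV(future premiums) = 4167 * 4.706805 = 19613.2549
V = 14294.984 - 19613.2549
= -5318.2708


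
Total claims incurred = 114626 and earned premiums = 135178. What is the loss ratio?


Loss ratio = claims / premiums
= 114626 / 135178
= 0.848


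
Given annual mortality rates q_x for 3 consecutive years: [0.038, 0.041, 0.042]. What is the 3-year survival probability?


p_k = 1 - q_k for each year
Survival = product of (1 - q_k)
= 0.962 * 0.959 * 0.958
= 0.8838


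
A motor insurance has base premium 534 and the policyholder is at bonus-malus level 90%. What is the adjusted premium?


adjusted = base * BM_level / 100
= 534 * 90 / 100
= 534 * 0.9
= 480.6


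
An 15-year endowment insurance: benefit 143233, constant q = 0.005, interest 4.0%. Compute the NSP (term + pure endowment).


Term component = 7717.9332
Pure endowment = 15_p_x * v^15 * benefit = 0.927569 * 0.555265 * 143233 = 73771.6012
NSP = 81489.5344


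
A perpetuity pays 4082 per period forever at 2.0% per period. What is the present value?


PV = PMT / i
= 4082 / 0.02
= 204100.0


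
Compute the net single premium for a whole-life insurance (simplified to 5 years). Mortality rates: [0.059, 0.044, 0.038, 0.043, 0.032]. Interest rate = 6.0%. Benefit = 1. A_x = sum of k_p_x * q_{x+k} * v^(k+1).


v = 0.943396
Year 0: k_p_x=1.0, q=0.059, term=0.05566
Year 1: k_p_x=0.941, q=0.044, term=0.036849
Year 2: k_p_x=0.899596, q=0.038, term=0.028702
Year 3: k_p_x=0.865411, q=0.043, term=0.029476
Year 4: k_p_x=0.828199, q=0.032, term=0.019804
A_x = 0.1705


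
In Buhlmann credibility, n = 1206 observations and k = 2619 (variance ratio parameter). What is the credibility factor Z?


Z = n / (n + k)
= 1206 / (1206 + 2619)
= 1206 / 3825
= 0.3153


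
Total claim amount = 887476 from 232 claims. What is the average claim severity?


severity = total / number
= 887476 / 232
= 3825.3276


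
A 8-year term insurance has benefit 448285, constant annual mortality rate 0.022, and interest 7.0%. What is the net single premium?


NSP = benefit * sum_{k=0}^{n-1} k_p_x * q * v^(k+1)
With constant q=0.022, v=0.934579
Sum = 0.122644
NSP = 448285 * 0.122644
= 54979.4515


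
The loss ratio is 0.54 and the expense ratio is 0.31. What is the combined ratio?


Combined ratio = loss ratio + expense ratio
= 0.54 + 0.31
= 0.85


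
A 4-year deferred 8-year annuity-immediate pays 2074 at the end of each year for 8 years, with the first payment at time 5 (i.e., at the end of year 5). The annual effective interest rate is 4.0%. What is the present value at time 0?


PV at time 4 of the 8-year annuity-immediate:
a_n = 2074 * (1-(1+0.04)^(-8))/0.04 = 13963.7129
Discount back 4 years to time 0:
PV = 13963.7129 * (1+0.04)^(-4)
= 13963.7129 * 0.854804
= 11936.2403


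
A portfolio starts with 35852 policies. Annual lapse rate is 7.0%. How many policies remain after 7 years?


remaining = initial * (1 - lapse)^years
= 35852 * (1 - 0.07)^7
= 35852 * 0.601701
= 21572.1796


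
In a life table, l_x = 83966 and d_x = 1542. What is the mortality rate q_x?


q_x = d_x / l_x
= 1542 / 83966
= 0.0184


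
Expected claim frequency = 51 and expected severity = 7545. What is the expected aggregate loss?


E[S] = E[N] * E[X]
= 51 * 7545
= 384795


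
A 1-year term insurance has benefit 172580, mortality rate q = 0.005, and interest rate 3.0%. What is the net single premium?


NSP = benefit * q * v
v = 1/(1+i) = 0.970874
NSP = 172580 * 0.005 * 0.970874
= 837.767


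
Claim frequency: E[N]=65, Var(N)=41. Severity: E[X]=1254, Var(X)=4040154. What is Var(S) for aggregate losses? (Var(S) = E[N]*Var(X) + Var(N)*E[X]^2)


Var(S) = E[N]*Var(X) + Var(N)*E[X]^2
= 65*4040154 + 41*1254^2
= 262610010 + 64473156
= 3.2708e+08


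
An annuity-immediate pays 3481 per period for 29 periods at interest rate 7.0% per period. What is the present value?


PV = PMT * (1 - (1+i)^(-n)) / i
= 3481 * (1 - (1+0.07)^(-29)) / 0.07
= 3481 * (1 - 0.140563) / 0.07
= 3481 * 12.277674
= 42738.5834


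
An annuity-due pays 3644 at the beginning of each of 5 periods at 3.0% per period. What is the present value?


PV_due = PMT * (1-(1+i)^(-n))/i * (1+i)
PV_immediate = 16688.453
PV_due = 16688.453 * 1.03
= 17189.1066


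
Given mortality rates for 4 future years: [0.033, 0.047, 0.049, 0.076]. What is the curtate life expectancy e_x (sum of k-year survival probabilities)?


e_x = sum_{k=1}^{n} k_p_x
k_p_x values:
  1_p_x = 0.967
  2_p_x = 0.921551
  3_p_x = 0.876395
  4_p_x = 0.809789
e_x = 3.5747


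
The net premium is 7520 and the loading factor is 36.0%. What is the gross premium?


Gross = net * (1 + loading)
= 7520 * (1 + 0.36)
= 7520 * 1.36
= 10227.2


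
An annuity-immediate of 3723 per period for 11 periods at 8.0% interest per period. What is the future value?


FV = PMT * ((1+i)^n - 1) / i
= 3723 * ((1.08)^11 - 1) / 0.08
= 3723 * (2.331639 - 1) / 0.08
= 61971.1498


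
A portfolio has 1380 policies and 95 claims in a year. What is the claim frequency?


frequency = claims / policies
= 95 / 1380
= 0.0688


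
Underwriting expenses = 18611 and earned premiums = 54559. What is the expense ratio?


Expense ratio = expenses / premiums
= 18611 / 54559
= 0.3411


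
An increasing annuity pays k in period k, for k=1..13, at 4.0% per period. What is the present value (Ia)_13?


(Ia)_n = sum_{k=1}^{n} k * v^k, v = 1/(1+i)
v = 0.961538
Sum computed term by term:
(Ia)_13 = 64.4403


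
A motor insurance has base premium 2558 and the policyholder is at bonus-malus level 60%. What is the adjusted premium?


adjusted = base * BM_level / 100
= 2558 * 60 / 100
= 2558 * 0.6
= 1534.8


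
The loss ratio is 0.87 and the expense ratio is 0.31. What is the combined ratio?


Combined ratio = loss ratio + expense ratio
= 0.87 + 0.31
= 1.18


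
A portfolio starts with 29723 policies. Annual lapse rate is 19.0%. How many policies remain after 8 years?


remaining = initial * (1 - lapse)^years
= 29723 * (1 - 0.19)^8
= 29723 * 0.185302
= 5507.7319


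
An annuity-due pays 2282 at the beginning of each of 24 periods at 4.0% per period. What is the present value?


PV_due = PMT * (1-(1+i)^(-n))/i * (1+i)
PV_immediate = 34793.5699
PV_due = 34793.5699 * 1.04
= 36185.3127


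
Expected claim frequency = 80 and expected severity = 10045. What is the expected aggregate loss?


E[S] = E[N] * E[X]
= 80 * 10045
= 803600


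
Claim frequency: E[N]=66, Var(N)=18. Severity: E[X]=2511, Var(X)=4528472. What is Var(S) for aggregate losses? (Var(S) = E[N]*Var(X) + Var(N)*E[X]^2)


Var(S) = E[N]*Var(X) + Var(N)*E[X]^2
= 66*4528472 + 18*2511^2
= 298879152 + 113492178
= 4.1237e+08


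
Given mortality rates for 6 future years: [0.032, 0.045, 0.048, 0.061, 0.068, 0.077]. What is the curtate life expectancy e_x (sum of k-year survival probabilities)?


e_x = sum_{k=1}^{n} k_p_x
k_p_x values:
  1_p_x = 0.968
  2_p_x = 0.92444
  3_p_x = 0.880067
  4_p_x = 0.826383
  5_p_x = 0.770189
  6_p_x = 0.710884
e_x = 5.08


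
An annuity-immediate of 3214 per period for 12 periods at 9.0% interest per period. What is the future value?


FV = PMT * ((1+i)^n - 1) / i
= 3214 * ((1.09)^12 - 1) / 0.09
= 3214 * (2.812665 - 1) / 0.09
= 64732.2734


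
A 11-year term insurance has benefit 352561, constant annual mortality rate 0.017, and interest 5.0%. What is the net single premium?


NSP = benefit * sum_{k=0}^{n-1} k_p_x * q * v^(k+1)
With constant q=0.017, v=0.952381
Sum = 0.13088
NSP = 352561 * 0.13088
= 46143.1223


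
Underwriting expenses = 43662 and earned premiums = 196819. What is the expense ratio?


Expense ratio = expenses / premiums
= 43662 / 196819
= 0.2218


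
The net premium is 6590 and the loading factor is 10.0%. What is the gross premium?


Gross = net * (1 + loading)
= 6590 * (1 + 0.1)
= 6590 * 1.1
= 7249.0


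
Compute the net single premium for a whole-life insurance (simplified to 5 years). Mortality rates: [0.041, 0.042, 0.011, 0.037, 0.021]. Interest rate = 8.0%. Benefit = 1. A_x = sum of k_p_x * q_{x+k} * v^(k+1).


v = 0.925926
Year 0: k_p_x=1.0, q=0.041, term=0.037963
Year 1: k_p_x=0.959, q=0.042, term=0.034532
Year 2: k_p_x=0.918722, q=0.011, term=0.008022
Year 3: k_p_x=0.908616, q=0.037, term=0.024711
Year 4: k_p_x=0.874997, q=0.021, term=0.012506
A_x = 0.1177


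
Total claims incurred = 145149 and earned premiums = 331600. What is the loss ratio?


Loss ratio = claims / premiums
= 145149 / 331600
= 0.4377


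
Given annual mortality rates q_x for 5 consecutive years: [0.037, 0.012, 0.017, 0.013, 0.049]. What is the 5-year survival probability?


p_k = 1 - q_k for each year
Survival = product of (1 - q_k)
= 0.963 * 0.988 * 0.983 * 0.987 * 0.951
= 0.8779


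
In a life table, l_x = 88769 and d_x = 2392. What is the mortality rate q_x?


q_x = d_x / l_x
= 2392 / 88769
= 0.0269


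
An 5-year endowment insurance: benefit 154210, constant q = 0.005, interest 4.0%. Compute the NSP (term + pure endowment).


Term component = 3399.7584
Pure endowment = 5_p_x * v^5 * benefit = 0.975249 * 0.821927 * 154210 = 123612.174
NSP = 127011.9324


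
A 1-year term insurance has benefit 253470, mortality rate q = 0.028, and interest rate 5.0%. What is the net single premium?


NSP = benefit * q * v
v = 1/(1+i) = 0.952381
NSP = 253470 * 0.028 * 0.952381
= 6759.2


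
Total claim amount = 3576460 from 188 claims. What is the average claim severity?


severity = total / number
= 3576460 / 188
= 19023.7234


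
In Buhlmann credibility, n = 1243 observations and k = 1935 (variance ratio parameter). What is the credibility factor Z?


Z = n / (n + k)
= 1243 / (1243 + 1935)
= 1243 / 3178
= 0.3911


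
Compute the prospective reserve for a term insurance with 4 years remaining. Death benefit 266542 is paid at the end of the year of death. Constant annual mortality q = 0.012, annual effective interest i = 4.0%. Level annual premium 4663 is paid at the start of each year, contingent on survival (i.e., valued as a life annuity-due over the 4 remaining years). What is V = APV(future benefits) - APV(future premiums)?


v = 1/(1+i) = 0.961538
APV(future benefits) per unit = sum_{k=0}^{3} k_p_x * q * v^(k+1) = 0.042806
APV(future benefits) = 266542 * 0.042806 = 11409.6635
Life annuity-due factor ä_{x:4} = sum_{k=0}^{3} k_p_x * v^k = 3.709875
APV(future premiums) = 4663 * 3.709875 = 17299.1471
V = 11409.6635 - 17299.1471
= -5889.4836


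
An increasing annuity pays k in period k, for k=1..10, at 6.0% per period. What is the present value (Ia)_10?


(Ia)_n = sum_{k=1}^{n} k * v^k, v = 1/(1+i)
v = 0.943396
Sum computed term by term:
(Ia)_10 = 36.9624


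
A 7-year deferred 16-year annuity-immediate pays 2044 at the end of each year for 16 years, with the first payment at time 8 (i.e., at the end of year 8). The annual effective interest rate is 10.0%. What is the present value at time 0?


PV at time 7 of the 16-year annuity-immediate:
a_n = 2044 * (1-(1+0.1)^(-16))/0.1 = 15991.6605
Discount back 7 years to time 0:
PV = 15991.6605 * (1+0.1)^(-7)
= 15991.6605 * 0.513158
= 8206.2504


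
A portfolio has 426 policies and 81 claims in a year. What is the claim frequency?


frequency = claims / policies
= 81 / 426
= 0.1901


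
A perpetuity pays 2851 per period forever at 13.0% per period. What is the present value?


PV = PMT / i
= 2851 / 0.13
= 21930.7692


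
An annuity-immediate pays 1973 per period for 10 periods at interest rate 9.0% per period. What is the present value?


PV = PMT * (1 - (1+i)^(-n)) / i
= 1973 * (1 - (1+0.09)^(-10)) / 0.09
= 1973 * (1 - 0.422411) / 0.09
= 1973 * 6.417658
= 12662.0386


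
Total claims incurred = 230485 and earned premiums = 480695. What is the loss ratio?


Loss ratio = claims / premiums
= 230485 / 480695
= 0.4795


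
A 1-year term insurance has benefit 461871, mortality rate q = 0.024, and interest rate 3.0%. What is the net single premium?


NSP = benefit * q * v
v = 1/(1+i) = 0.970874
NSP = 461871 * 0.024 * 0.970874
= 10762.0427


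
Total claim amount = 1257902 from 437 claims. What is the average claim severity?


severity = total / number
= 1257902 / 437
= 2878.4943


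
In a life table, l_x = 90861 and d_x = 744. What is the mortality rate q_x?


q_x = d_x / l_x
= 744 / 90861
= 0.0082


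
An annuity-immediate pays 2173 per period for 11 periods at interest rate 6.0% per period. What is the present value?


PV = PMT * (1 - (1+i)^(-n)) / i
= 2173 * (1 - (1+0.06)^(-11)) / 0.06
= 2173 * (1 - 0.526788) / 0.06
= 2173 * 7.886875
= 17138.1785


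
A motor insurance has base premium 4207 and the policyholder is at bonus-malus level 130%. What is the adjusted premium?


adjusted = base * BM_level / 100
= 4207 * 130 / 100
= 4207 * 1.3
= 5469.1


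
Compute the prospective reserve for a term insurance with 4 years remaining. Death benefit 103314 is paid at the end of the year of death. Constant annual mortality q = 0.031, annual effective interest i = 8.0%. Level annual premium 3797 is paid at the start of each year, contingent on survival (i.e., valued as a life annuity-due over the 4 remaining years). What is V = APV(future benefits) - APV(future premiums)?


v = 1/(1+i) = 0.925926
APV(future benefits) per unit = sum_{k=0}^{3} k_p_x * q * v^(k+1) = 0.098296
APV(future benefits) = 103314 * 0.098296 = 10155.3379
Life annuity-due factor ä_{x:4} = sum_{k=0}^{3} k_p_x * v^k = 3.424501
APV(future premiums) = 3797 * 3.424501 = 13002.8293
V = 10155.3379 - 13002.8293
= -2847.4914


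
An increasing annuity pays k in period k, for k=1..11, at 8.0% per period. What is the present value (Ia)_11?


(Ia)_n = sum_{k=1}^{n} k * v^k, v = 1/(1+i)
v = 0.925926
Sum computed term by term:
(Ia)_11 = 37.4046


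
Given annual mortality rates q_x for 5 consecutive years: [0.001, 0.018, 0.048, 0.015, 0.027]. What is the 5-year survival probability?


p_k = 1 - q_k for each year
Survival = product of (1 - q_k)
= 0.999 * 0.982 * 0.952 * 0.985 * 0.973
= 0.8951


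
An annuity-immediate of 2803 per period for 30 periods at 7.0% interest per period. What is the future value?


FV = PMT * ((1+i)^n - 1) / i
= 2803 * ((1.07)^30 - 1) / 0.07
= 2803 * (7.612255 - 1) / 0.07
= 264773.5841


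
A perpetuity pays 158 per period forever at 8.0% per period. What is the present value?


PV = PMT / i
= 158 / 0.08
= 1975.0


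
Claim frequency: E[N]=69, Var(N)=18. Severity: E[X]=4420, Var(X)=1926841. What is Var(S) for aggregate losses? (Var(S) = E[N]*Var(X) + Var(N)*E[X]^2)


Var(S) = E[N]*Var(X) + Var(N)*E[X]^2
= 69*1926841 + 18*4420^2
= 132952029 + 351655200
= 4.8461e+08


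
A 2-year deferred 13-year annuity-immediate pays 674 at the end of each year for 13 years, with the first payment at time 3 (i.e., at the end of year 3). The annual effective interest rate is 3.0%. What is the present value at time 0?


PV at time 2 of the 13-year annuity-immediate:
a_n = 674 * (1-(1+0.03)^(-13))/0.03 = 7167.9599
Discount back 2 years to time 0:
PV = 7167.9599 * (1+0.03)^(-2)
= 7167.9599 * 0.942596
= 6756.4897


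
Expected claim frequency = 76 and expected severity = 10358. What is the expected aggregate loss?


E[S] = E[N] * E[X]
= 76 * 10358
= 787208


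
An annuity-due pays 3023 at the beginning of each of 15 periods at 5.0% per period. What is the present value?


PV_due = PMT * (1-(1+i)^(-n))/i * (1+i)
PV_immediate = 31377.7062
PV_due = 31377.7062 * 1.05
= 32946.5916


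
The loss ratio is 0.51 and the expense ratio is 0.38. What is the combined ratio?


Combined ratio = loss ratio + expense ratio
= 0.51 + 0.38
= 0.89


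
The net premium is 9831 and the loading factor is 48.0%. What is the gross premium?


Gross = net * (1 + loading)
= 9831 * (1 + 0.48)
= 9831 * 1.48
= 14549.88


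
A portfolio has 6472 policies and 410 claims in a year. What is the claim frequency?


frequency = claims / policies
= 410 / 6472
= 0.0633


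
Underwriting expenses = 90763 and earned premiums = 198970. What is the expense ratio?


Expense ratio = expenses / premiums
= 90763 / 198970
= 0.4562


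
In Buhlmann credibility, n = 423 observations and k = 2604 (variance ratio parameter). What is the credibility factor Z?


Z = n / (n + k)
= 423 / (423 + 2604)
= 423 / 3027
= 0.1397


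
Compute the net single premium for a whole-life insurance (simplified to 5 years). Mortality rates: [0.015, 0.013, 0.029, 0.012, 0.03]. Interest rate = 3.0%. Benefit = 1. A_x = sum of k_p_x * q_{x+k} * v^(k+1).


v = 0.970874
Year 0: k_p_x=1.0, q=0.015, term=0.014563
Year 1: k_p_x=0.985, q=0.013, term=0.01207
Year 2: k_p_x=0.972195, q=0.029, term=0.025801
Year 3: k_p_x=0.944001, q=0.012, term=0.010065
Year 4: k_p_x=0.932673, q=0.03, term=0.024136
A_x = 0.0866


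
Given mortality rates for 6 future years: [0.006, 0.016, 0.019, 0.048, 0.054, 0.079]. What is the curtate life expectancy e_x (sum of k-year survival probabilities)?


e_x = sum_{k=1}^{n} k_p_x
k_p_x values:
  1_p_x = 0.994
  2_p_x = 0.978096
  3_p_x = 0.959512
  4_p_x = 0.913456
  5_p_x = 0.864129
  6_p_x = 0.795863
e_x = 5.5051


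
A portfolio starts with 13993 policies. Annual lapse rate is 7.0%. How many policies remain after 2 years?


remaining = initial * (1 - lapse)^years
= 13993 * (1 - 0.07)^2
= 13993 * 0.8649
= 12102.5457


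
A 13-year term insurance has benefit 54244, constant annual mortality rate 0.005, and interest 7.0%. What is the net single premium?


NSP = benefit * sum_{k=0}^{n-1} k_p_x * q * v^(k+1)
With constant q=0.005, v=0.934579
Sum = 0.040748
NSP = 54244 * 0.040748
= 2210.3118
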